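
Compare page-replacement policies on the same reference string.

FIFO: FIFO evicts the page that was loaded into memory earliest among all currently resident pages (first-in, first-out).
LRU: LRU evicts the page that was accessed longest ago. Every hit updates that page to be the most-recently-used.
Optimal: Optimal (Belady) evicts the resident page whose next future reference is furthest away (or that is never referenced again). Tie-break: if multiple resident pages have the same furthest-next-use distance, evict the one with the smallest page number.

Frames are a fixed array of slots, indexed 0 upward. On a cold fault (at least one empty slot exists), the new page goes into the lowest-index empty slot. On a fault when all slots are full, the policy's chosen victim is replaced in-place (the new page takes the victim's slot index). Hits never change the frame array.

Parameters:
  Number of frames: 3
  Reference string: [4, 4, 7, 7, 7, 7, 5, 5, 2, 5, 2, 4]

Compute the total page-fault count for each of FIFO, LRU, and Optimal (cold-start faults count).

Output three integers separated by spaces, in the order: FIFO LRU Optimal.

--- FIFO ---
  step 0: ref 4 -> FAULT, frames=[4,-,-] (faults so far: 1)
  step 1: ref 4 -> HIT, frames=[4,-,-] (faults so far: 1)
  step 2: ref 7 -> FAULT, frames=[4,7,-] (faults so far: 2)
  step 3: ref 7 -> HIT, frames=[4,7,-] (faults so far: 2)
  step 4: ref 7 -> HIT, frames=[4,7,-] (faults so far: 2)
  step 5: ref 7 -> HIT, frames=[4,7,-] (faults so far: 2)
  step 6: ref 5 -> FAULT, frames=[4,7,5] (faults so far: 3)
  step 7: ref 5 -> HIT, frames=[4,7,5] (faults so far: 3)
  step 8: ref 2 -> FAULT, evict 4, frames=[2,7,5] (faults so far: 4)
  step 9: ref 5 -> HIT, frames=[2,7,5] (faults so far: 4)
  step 10: ref 2 -> HIT, frames=[2,7,5] (faults so far: 4)
  step 11: ref 4 -> FAULT, evict 7, frames=[2,4,5] (faults so far: 5)
  FIFO total faults: 5
--- LRU ---
  step 0: ref 4 -> FAULT, frames=[4,-,-] (faults so far: 1)
  step 1: ref 4 -> HIT, frames=[4,-,-] (faults so far: 1)
  step 2: ref 7 -> FAULT, frames=[4,7,-] (faults so far: 2)
  step 3: ref 7 -> HIT, frames=[4,7,-] (faults so far: 2)
  step 4: ref 7 -> HIT, frames=[4,7,-] (faults so far: 2)
  step 5: ref 7 -> HIT, frames=[4,7,-] (faults so far: 2)
  step 6: ref 5 -> FAULT, frames=[4,7,5] (faults so far: 3)
  step 7: ref 5 -> HIT, frames=[4,7,5] (faults so far: 3)
  step 8: ref 2 -> FAULT, evict 4, frames=[2,7,5] (faults so far: 4)
  step 9: ref 5 -> HIT, frames=[2,7,5] (faults so far: 4)
  step 10: ref 2 -> HIT, frames=[2,7,5] (faults so far: 4)
  step 11: ref 4 -> FAULT, evict 7, frames=[2,4,5] (faults so far: 5)
  LRU total faults: 5
--- Optimal ---
  step 0: ref 4 -> FAULT, frames=[4,-,-] (faults so far: 1)
  step 1: ref 4 -> HIT, frames=[4,-,-] (faults so far: 1)
  step 2: ref 7 -> FAULT, frames=[4,7,-] (faults so far: 2)
  step 3: ref 7 -> HIT, frames=[4,7,-] (faults so far: 2)
  step 4: ref 7 -> HIT, frames=[4,7,-] (faults so far: 2)
  step 5: ref 7 -> HIT, frames=[4,7,-] (faults so far: 2)
  step 6: ref 5 -> FAULT, frames=[4,7,5] (faults so far: 3)
  step 7: ref 5 -> HIT, frames=[4,7,5] (faults so far: 3)
  step 8: ref 2 -> FAULT, evict 7, frames=[4,2,5] (faults so far: 4)
  step 9: ref 5 -> HIT, frames=[4,2,5] (faults so far: 4)
  step 10: ref 2 -> HIT, frames=[4,2,5] (faults so far: 4)
  step 11: ref 4 -> HIT, frames=[4,2,5] (faults so far: 4)
  Optimal total faults: 4

Answer: 5 5 4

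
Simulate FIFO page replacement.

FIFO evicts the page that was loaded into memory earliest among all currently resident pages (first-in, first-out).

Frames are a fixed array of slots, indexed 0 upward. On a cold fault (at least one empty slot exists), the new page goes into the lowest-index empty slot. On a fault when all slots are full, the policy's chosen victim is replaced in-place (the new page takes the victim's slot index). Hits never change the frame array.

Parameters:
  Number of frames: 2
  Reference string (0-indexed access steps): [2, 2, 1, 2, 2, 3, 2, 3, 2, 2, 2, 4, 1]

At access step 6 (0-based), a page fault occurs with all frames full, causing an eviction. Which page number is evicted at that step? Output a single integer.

Step 0: ref 2 -> FAULT, frames=[2,-]
Step 1: ref 2 -> HIT, frames=[2,-]
Step 2: ref 1 -> FAULT, frames=[2,1]
Step 3: ref 2 -> HIT, frames=[2,1]
Step 4: ref 2 -> HIT, frames=[2,1]
Step 5: ref 3 -> FAULT, evict 2, frames=[3,1]
Step 6: ref 2 -> FAULT, evict 1, frames=[3,2]
At step 6: evicted page 1

Answer: 1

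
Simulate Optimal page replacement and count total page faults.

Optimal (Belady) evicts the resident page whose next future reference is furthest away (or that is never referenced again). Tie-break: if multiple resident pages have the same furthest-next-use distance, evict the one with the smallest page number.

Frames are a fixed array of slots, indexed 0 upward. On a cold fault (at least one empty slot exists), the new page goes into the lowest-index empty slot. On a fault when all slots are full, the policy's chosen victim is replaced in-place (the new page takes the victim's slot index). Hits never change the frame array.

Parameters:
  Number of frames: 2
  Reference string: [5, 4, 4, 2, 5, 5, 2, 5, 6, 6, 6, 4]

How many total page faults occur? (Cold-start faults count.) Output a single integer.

Step 0: ref 5 → FAULT, frames=[5,-]
Step 1: ref 4 → FAULT, frames=[5,4]
Step 2: ref 4 → HIT, frames=[5,4]
Step 3: ref 2 → FAULT (evict 4), frames=[5,2]
Step 4: ref 5 → HIT, frames=[5,2]
Step 5: ref 5 → HIT, frames=[5,2]
Step 6: ref 2 → HIT, frames=[5,2]
Step 7: ref 5 → HIT, frames=[5,2]
Step 8: ref 6 → FAULT (evict 2), frames=[5,6]
Step 9: ref 6 → HIT, frames=[5,6]
Step 10: ref 6 → HIT, frames=[5,6]
Step 11: ref 4 → FAULT (evict 5), frames=[4,6]
Total faults: 5

Answer: 5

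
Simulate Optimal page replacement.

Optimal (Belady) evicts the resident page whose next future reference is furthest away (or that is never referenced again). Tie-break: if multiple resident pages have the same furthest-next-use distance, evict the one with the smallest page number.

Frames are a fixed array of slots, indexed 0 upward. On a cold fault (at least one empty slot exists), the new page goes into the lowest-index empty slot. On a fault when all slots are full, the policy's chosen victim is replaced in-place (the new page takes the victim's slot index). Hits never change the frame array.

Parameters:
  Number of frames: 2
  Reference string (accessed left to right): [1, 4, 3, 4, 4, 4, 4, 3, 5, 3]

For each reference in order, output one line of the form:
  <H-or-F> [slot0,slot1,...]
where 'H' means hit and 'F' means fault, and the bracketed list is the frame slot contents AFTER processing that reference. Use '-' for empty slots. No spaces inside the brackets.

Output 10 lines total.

F [1,-]
F [1,4]
F [3,4]
H [3,4]
H [3,4]
H [3,4]
H [3,4]
H [3,4]
F [3,5]
H [3,5]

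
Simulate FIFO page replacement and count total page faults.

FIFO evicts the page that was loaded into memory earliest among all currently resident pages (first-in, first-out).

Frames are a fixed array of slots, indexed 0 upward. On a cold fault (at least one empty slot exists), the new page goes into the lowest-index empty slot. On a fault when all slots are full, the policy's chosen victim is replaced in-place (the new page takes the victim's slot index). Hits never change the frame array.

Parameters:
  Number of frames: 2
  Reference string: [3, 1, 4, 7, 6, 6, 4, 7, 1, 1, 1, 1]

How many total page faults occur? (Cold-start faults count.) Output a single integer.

Step 0: ref 3 → FAULT, frames=[3,-]
Step 1: ref 1 → FAULT, frames=[3,1]
Step 2: ref 4 → FAULT (evict 3), frames=[4,1]
Step 3: ref 7 → FAULT (evict 1), frames=[4,7]
Step 4: ref 6 → FAULT (evict 4), frames=[6,7]
Step 5: ref 6 → HIT, frames=[6,7]
Step 6: ref 4 → FAULT (evict 7), frames=[6,4]
Step 7: ref 7 → FAULT (evict 6), frames=[7,4]
Step 8: ref 1 → FAULT (evict 4), frames=[7,1]
Step 9: ref 1 → HIT, frames=[7,1]
Step 10: ref 1 → HIT, frames=[7,1]
Step 11: ref 1 → HIT, frames=[7,1]
Total faults: 8

Answer: 8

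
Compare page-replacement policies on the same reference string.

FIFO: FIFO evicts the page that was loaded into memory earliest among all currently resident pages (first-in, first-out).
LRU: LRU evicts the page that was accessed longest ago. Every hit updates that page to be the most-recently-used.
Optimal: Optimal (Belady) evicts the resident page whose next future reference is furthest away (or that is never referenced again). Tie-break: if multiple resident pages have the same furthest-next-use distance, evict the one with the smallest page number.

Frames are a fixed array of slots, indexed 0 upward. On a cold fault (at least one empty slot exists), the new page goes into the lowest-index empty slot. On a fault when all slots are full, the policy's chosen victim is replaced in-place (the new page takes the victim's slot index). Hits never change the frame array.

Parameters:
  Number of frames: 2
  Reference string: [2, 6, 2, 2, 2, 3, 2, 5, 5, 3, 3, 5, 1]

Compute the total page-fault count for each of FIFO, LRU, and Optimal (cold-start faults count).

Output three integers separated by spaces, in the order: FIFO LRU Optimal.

Answer: 7 6 5

Derivation:
--- FIFO ---
  step 0: ref 2 -> FAULT, frames=[2,-] (faults so far: 1)
  step 1: ref 6 -> FAULT, frames=[2,6] (faults so far: 2)
  step 2: ref 2 -> HIT, frames=[2,6] (faults so far: 2)
  step 3: ref 2 -> HIT, frames=[2,6] (faults so far: 2)
  step 4: ref 2 -> HIT, frames=[2,6] (faults so far: 2)
  step 5: ref 3 -> FAULT, evict 2, frames=[3,6] (faults so far: 3)
  step 6: ref 2 -> FAULT, evict 6, frames=[3,2] (faults so far: 4)
  step 7: ref 5 -> FAULT, evict 3, frames=[5,2] (faults so far: 5)
  step 8: ref 5 -> HIT, frames=[5,2] (faults so far: 5)
  step 9: ref 3 -> FAULT, evict 2, frames=[5,3] (faults so far: 6)
  step 10: ref 3 -> HIT, frames=[5,3] (faults so far: 6)
  step 11: ref 5 -> HIT, frames=[5,3] (faults so far: 6)
  step 12: ref 1 -> FAULT, evict 5, frames=[1,3] (faults so far: 7)
  FIFO total faults: 7
--- LRU ---
  step 0: ref 2 -> FAULT, frames=[2,-] (faults so far: 1)
  step 1: ref 6 -> FAULT, frames=[2,6] (faults so far: 2)
  step 2: ref 2 -> HIT, frames=[2,6] (faults so far: 2)
  step 3: ref 2 -> HIT, frames=[2,6] (faults so far: 2)
  step 4: ref 2 -> HIT, frames=[2,6] (faults so far: 2)
  step 5: ref 3 -> FAULT, evict 6, frames=[2,3] (faults so far: 3)
  step 6: ref 2 -> HIT, frames=[2,3] (faults so far: 3)
  step 7: ref 5 -> FAULT, evict 3, frames=[2,5] (faults so far: 4)
  step 8: ref 5 -> HIT, frames=[2,5] (faults so far: 4)
  step 9: ref 3 -> FAULT, evict 2, frames=[3,5] (faults so far: 5)
  step 10: ref 3 -> HIT, frames=[3,5] (faults so far: 5)
  step 11: ref 5 -> HIT, frames=[3,5] (faults so far: 5)
  step 12: ref 1 -> FAULT, evict 3, frames=[1,5] (faults so far: 6)
  LRU total faults: 6
--- Optimal ---
  step 0: ref 2 -> FAULT, frames=[2,-] (faults so far: 1)
  step 1: ref 6 -> FAULT, frames=[2,6] (faults so far: 2)
  step 2: ref 2 -> HIT, frames=[2,6] (faults so far: 2)
  step 3: ref 2 -> HIT, frames=[2,6] (faults so far: 2)
  step 4: ref 2 -> HIT, frames=[2,6] (faults so far: 2)
  step 5: ref 3 -> FAULT, evict 6, frames=[2,3] (faults so far: 3)
  step 6: ref 2 -> HIT, frames=[2,3] (faults so far: 3)
  step 7: ref 5 -> FAULT, evict 2, frames=[5,3] (faults so far: 4)
  step 8: ref 5 -> HIT, frames=[5,3] (faults so far: 4)
  step 9: ref 3 -> HIT, frames=[5,3] (faults so far: 4)
  step 10: ref 3 -> HIT, frames=[5,3] (faults so far: 4)
  step 11: ref 5 -> HIT, frames=[5,3] (faults so far: 4)
  step 12: ref 1 -> FAULT, evict 3, frames=[5,1] (faults so far: 5)
  Optimal total faults: 5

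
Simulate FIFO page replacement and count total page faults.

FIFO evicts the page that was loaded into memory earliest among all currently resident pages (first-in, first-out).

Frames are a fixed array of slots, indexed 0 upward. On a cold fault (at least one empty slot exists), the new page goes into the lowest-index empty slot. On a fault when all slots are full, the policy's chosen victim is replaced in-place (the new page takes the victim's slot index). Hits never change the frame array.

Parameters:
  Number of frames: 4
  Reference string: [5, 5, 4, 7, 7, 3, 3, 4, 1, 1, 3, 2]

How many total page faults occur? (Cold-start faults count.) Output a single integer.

Answer: 6

Derivation:
Step 0: ref 5 → FAULT, frames=[5,-,-,-]
Step 1: ref 5 → HIT, frames=[5,-,-,-]
Step 2: ref 4 → FAULT, frames=[5,4,-,-]
Step 3: ref 7 → FAULT, frames=[5,4,7,-]
Step 4: ref 7 → HIT, frames=[5,4,7,-]
Step 5: ref 3 → FAULT, frames=[5,4,7,3]
Step 6: ref 3 → HIT, frames=[5,4,7,3]
Step 7: ref 4 → HIT, frames=[5,4,7,3]
Step 8: ref 1 → FAULT (evict 5), frames=[1,4,7,3]
Step 9: ref 1 → HIT, frames=[1,4,7,3]
Step 10: ref 3 → HIT, frames=[1,4,7,3]
Step 11: ref 2 → FAULT (evict 4), frames=[1,2,7,3]
Total faults: 6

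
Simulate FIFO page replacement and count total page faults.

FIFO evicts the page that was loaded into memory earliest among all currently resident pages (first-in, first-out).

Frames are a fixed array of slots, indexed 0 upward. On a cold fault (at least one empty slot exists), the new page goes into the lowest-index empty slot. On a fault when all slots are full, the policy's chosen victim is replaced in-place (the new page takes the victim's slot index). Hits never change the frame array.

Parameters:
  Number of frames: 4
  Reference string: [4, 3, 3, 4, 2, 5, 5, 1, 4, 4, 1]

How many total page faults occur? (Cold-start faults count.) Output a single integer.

Answer: 6

Derivation:
Step 0: ref 4 → FAULT, frames=[4,-,-,-]
Step 1: ref 3 → FAULT, frames=[4,3,-,-]
Step 2: ref 3 → HIT, frames=[4,3,-,-]
Step 3: ref 4 → HIT, frames=[4,3,-,-]
Step 4: ref 2 → FAULT, frames=[4,3,2,-]
Step 5: ref 5 → FAULT, frames=[4,3,2,5]
Step 6: ref 5 → HIT, frames=[4,3,2,5]
Step 7: ref 1 → FAULT (evict 4), frames=[1,3,2,5]
Step 8: ref 4 → FAULT (evict 3), frames=[1,4,2,5]
Step 9: ref 4 → HIT, frames=[1,4,2,5]
Step 10: ref 1 → HIT, frames=[1,4,2,5]
Total faults: 6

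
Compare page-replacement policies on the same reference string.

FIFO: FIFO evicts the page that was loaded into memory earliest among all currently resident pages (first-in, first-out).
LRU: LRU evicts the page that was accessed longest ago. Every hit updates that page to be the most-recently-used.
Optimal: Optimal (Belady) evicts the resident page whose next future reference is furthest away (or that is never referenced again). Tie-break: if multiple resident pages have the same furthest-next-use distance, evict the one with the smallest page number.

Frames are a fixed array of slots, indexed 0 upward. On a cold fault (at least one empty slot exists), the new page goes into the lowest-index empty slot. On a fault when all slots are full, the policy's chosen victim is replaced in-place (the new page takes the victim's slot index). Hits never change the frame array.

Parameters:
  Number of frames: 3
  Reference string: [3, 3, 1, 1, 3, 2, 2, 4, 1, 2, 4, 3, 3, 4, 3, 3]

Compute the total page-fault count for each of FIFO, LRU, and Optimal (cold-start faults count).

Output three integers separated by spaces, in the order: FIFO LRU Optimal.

Answer: 5 6 5

Derivation:
--- FIFO ---
  step 0: ref 3 -> FAULT, frames=[3,-,-] (faults so far: 1)
  step 1: ref 3 -> HIT, frames=[3,-,-] (faults so far: 1)
  step 2: ref 1 -> FAULT, frames=[3,1,-] (faults so far: 2)
  step 3: ref 1 -> HIT, frames=[3,1,-] (faults so far: 2)
  step 4: ref 3 -> HIT, frames=[3,1,-] (faults so far: 2)
  step 5: ref 2 -> FAULT, frames=[3,1,2] (faults so far: 3)
  step 6: ref 2 -> HIT, frames=[3,1,2] (faults so far: 3)
  step 7: ref 4 -> FAULT, evict 3, frames=[4,1,2] (faults so far: 4)
  step 8: ref 1 -> HIT, frames=[4,1,2] (faults so far: 4)
  step 9: ref 2 -> HIT, frames=[4,1,2] (faults so far: 4)
  step 10: ref 4 -> HIT, frames=[4,1,2] (faults so far: 4)
  step 11: ref 3 -> FAULT, evict 1, frames=[4,3,2] (faults so far: 5)
  step 12: ref 3 -> HIT, frames=[4,3,2] (faults so far: 5)
  step 13: ref 4 -> HIT, frames=[4,3,2] (faults so far: 5)
  step 14: ref 3 -> HIT, frames=[4,3,2] (faults so far: 5)
  step 15: ref 3 -> HIT, frames=[4,3,2] (faults so far: 5)
  FIFO total faults: 5
--- LRU ---
  step 0: ref 3 -> FAULT, frames=[3,-,-] (faults so far: 1)
  step 1: ref 3 -> HIT, frames=[3,-,-] (faults so far: 1)
  step 2: ref 1 -> FAULT, frames=[3,1,-] (faults so far: 2)
  step 3: ref 1 -> HIT, frames=[3,1,-] (faults so far: 2)
  step 4: ref 3 -> HIT, frames=[3,1,-] (faults so far: 2)
  step 5: ref 2 -> FAULT, frames=[3,1,2] (faults so far: 3)
  step 6: ref 2 -> HIT, frames=[3,1,2] (faults so far: 3)
  step 7: ref 4 -> FAULT, evict 1, frames=[3,4,2] (faults so far: 4)
  step 8: ref 1 -> FAULT, evict 3, frames=[1,4,2] (faults so far: 5)
  step 9: ref 2 -> HIT, frames=[1,4,2] (faults so far: 5)
  step 10: ref 4 -> HIT, frames=[1,4,2] (faults so far: 5)
  step 11: ref 3 -> FAULT, evict 1, frames=[3,4,2] (faults so far: 6)
  step 12: ref 3 -> HIT, frames=[3,4,2] (faults so far: 6)
  step 13: ref 4 -> HIT, frames=[3,4,2] (faults so far: 6)
  step 14: ref 3 -> HIT, frames=[3,4,2] (faults so far: 6)
  step 15: ref 3 -> HIT, frames=[3,4,2] (faults so far: 6)
  LRU total faults: 6
--- Optimal ---
  step 0: ref 3 -> FAULT, frames=[3,-,-] (faults so far: 1)
  step 1: ref 3 -> HIT, frames=[3,-,-] (faults so far: 1)
  step 2: ref 1 -> FAULT, frames=[3,1,-] (faults so far: 2)
  step 3: ref 1 -> HIT, frames=[3,1,-] (faults so far: 2)
  step 4: ref 3 -> HIT, frames=[3,1,-] (faults so far: 2)
  step 5: ref 2 -> FAULT, frames=[3,1,2] (faults so far: 3)
  step 6: ref 2 -> HIT, frames=[3,1,2] (faults so far: 3)
  step 7: ref 4 -> FAULT, evict 3, frames=[4,1,2] (faults so far: 4)
  step 8: ref 1 -> HIT, frames=[4,1,2] (faults so far: 4)
  step 9: ref 2 -> HIT, frames=[4,1,2] (faults so far: 4)
  step 10: ref 4 -> HIT, frames=[4,1,2] (faults so far: 4)
  step 11: ref 3 -> FAULT, evict 1, frames=[4,3,2] (faults so far: 5)
  step 12: ref 3 -> HIT, frames=[4,3,2] (faults so far: 5)
  step 13: ref 4 -> HIT, frames=[4,3,2] (faults so far: 5)
  step 14: ref 3 -> HIT, frames=[4,3,2] (faults so far: 5)
  step 15: ref 3 -> HIT, frames=[4,3,2] (faults so far: 5)
  Optimal total faults: 5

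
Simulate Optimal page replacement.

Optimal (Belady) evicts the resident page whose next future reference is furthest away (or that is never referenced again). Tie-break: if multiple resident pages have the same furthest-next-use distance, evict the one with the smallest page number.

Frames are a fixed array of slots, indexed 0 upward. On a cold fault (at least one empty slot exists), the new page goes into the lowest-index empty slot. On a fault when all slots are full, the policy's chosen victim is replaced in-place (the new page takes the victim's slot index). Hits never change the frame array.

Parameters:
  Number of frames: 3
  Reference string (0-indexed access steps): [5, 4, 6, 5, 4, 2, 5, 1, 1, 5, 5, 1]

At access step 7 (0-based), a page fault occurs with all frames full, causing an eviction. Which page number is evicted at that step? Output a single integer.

Step 0: ref 5 -> FAULT, frames=[5,-,-]
Step 1: ref 4 -> FAULT, frames=[5,4,-]
Step 2: ref 6 -> FAULT, frames=[5,4,6]
Step 3: ref 5 -> HIT, frames=[5,4,6]
Step 4: ref 4 -> HIT, frames=[5,4,6]
Step 5: ref 2 -> FAULT, evict 4, frames=[5,2,6]
Step 6: ref 5 -> HIT, frames=[5,2,6]
Step 7: ref 1 -> FAULT, evict 2, frames=[5,1,6]
At step 7: evicted page 2

Answer: 2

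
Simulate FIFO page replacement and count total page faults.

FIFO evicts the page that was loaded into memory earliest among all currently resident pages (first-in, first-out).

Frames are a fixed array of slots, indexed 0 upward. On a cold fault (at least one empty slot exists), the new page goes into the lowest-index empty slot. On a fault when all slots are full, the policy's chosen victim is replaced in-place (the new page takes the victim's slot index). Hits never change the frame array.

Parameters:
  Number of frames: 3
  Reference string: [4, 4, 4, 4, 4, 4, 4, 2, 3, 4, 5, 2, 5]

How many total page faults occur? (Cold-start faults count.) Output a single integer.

Step 0: ref 4 → FAULT, frames=[4,-,-]
Step 1: ref 4 → HIT, frames=[4,-,-]
Step 2: ref 4 → HIT, frames=[4,-,-]
Step 3: ref 4 → HIT, frames=[4,-,-]
Step 4: ref 4 → HIT, frames=[4,-,-]
Step 5: ref 4 → HIT, frames=[4,-,-]
Step 6: ref 4 → HIT, frames=[4,-,-]
Step 7: ref 2 → FAULT, frames=[4,2,-]
Step 8: ref 3 → FAULT, frames=[4,2,3]
Step 9: ref 4 → HIT, frames=[4,2,3]
Step 10: ref 5 → FAULT (evict 4), frames=[5,2,3]
Step 11: ref 2 → HIT, frames=[5,2,3]
Step 12: ref 5 → HIT, frames=[5,2,3]
Total faults: 4

Answer: 4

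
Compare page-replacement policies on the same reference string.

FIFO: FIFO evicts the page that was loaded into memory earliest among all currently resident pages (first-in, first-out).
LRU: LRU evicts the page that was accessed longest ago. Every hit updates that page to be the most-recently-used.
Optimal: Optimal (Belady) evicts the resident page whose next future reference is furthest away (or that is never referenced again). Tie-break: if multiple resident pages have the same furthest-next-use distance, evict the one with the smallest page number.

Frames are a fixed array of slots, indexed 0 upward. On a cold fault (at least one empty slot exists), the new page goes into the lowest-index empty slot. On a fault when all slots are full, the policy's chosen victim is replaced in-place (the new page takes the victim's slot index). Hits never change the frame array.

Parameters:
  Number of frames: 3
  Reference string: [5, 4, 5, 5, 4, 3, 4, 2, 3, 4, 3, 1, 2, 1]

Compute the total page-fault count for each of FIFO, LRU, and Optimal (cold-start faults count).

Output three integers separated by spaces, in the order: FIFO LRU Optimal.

--- FIFO ---
  step 0: ref 5 -> FAULT, frames=[5,-,-] (faults so far: 1)
  step 1: ref 4 -> FAULT, frames=[5,4,-] (faults so far: 2)
  step 2: ref 5 -> HIT, frames=[5,4,-] (faults so far: 2)
  step 3: ref 5 -> HIT, frames=[5,4,-] (faults so far: 2)
  step 4: ref 4 -> HIT, frames=[5,4,-] (faults so far: 2)
  step 5: ref 3 -> FAULT, frames=[5,4,3] (faults so far: 3)
  step 6: ref 4 -> HIT, frames=[5,4,3] (faults so far: 3)
  step 7: ref 2 -> FAULT, evict 5, frames=[2,4,3] (faults so far: 4)
  step 8: ref 3 -> HIT, frames=[2,4,3] (faults so far: 4)
  step 9: ref 4 -> HIT, frames=[2,4,3] (faults so far: 4)
  step 10: ref 3 -> HIT, frames=[2,4,3] (faults so far: 4)
  step 11: ref 1 -> FAULT, evict 4, frames=[2,1,3] (faults so far: 5)
  step 12: ref 2 -> HIT, frames=[2,1,3] (faults so far: 5)
  step 13: ref 1 -> HIT, frames=[2,1,3] (faults so far: 5)
  FIFO total faults: 5
--- LRU ---
  step 0: ref 5 -> FAULT, frames=[5,-,-] (faults so far: 1)
  step 1: ref 4 -> FAULT, frames=[5,4,-] (faults so far: 2)
  step 2: ref 5 -> HIT, frames=[5,4,-] (faults so far: 2)
  step 3: ref 5 -> HIT, frames=[5,4,-] (faults so far: 2)
  step 4: ref 4 -> HIT, frames=[5,4,-] (faults so far: 2)
  step 5: ref 3 -> FAULT, frames=[5,4,3] (faults so far: 3)
  step 6: ref 4 -> HIT, frames=[5,4,3] (faults so far: 3)
  step 7: ref 2 -> FAULT, evict 5, frames=[2,4,3] (faults so far: 4)
  step 8: ref 3 -> HIT, frames=[2,4,3] (faults so far: 4)
  step 9: ref 4 -> HIT, frames=[2,4,3] (faults so far: 4)
  step 10: ref 3 -> HIT, frames=[2,4,3] (faults so far: 4)
  step 11: ref 1 -> FAULT, evict 2, frames=[1,4,3] (faults so far: 5)
  step 12: ref 2 -> FAULT, evict 4, frames=[1,2,3] (faults so far: 6)
  step 13: ref 1 -> HIT, frames=[1,2,3] (faults so far: 6)
  LRU total faults: 6
--- Optimal ---
  step 0: ref 5 -> FAULT, frames=[5,-,-] (faults so far: 1)
  step 1: ref 4 -> FAULT, frames=[5,4,-] (faults so far: 2)
  step 2: ref 5 -> HIT, frames=[5,4,-] (faults so far: 2)
  step 3: ref 5 -> HIT, frames=[5,4,-] (faults so far: 2)
  step 4: ref 4 -> HIT, frames=[5,4,-] (faults so far: 2)
  step 5: ref 3 -> FAULT, frames=[5,4,3] (faults so far: 3)
  step 6: ref 4 -> HIT, frames=[5,4,3] (faults so far: 3)
  step 7: ref 2 -> FAULT, evict 5, frames=[2,4,3] (faults so far: 4)
  step 8: ref 3 -> HIT, frames=[2,4,3] (faults so far: 4)
  step 9: ref 4 -> HIT, frames=[2,4,3] (faults so far: 4)
  step 10: ref 3 -> HIT, frames=[2,4,3] (faults so far: 4)
  step 11: ref 1 -> FAULT, evict 3, frames=[2,4,1] (faults so far: 5)
  step 12: ref 2 -> HIT, frames=[2,4,1] (faults so far: 5)
  step 13: ref 1 -> HIT, frames=[2,4,1] (faults so far: 5)
  Optimal total faults: 5

Answer: 5 6 5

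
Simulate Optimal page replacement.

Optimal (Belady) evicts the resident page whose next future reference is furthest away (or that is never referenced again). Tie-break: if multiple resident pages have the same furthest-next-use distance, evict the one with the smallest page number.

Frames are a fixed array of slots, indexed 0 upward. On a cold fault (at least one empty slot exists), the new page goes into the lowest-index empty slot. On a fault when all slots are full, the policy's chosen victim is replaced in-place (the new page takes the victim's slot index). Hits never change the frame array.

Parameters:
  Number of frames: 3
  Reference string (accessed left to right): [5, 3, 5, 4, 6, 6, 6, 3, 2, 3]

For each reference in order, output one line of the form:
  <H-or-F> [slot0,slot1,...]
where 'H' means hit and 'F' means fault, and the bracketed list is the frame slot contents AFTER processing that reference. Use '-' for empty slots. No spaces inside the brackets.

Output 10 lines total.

F [5,-,-]
F [5,3,-]
H [5,3,-]
F [5,3,4]
F [5,3,6]
H [5,3,6]
H [5,3,6]
H [5,3,6]
F [2,3,6]
H [2,3,6]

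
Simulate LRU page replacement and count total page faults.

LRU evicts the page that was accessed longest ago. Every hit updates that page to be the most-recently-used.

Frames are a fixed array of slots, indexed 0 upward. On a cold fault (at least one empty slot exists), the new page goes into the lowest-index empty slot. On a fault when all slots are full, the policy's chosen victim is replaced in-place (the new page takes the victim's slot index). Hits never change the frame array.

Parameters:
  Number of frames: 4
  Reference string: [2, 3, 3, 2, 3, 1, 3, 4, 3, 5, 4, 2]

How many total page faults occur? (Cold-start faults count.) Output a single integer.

Step 0: ref 2 → FAULT, frames=[2,-,-,-]
Step 1: ref 3 → FAULT, frames=[2,3,-,-]
Step 2: ref 3 → HIT, frames=[2,3,-,-]
Step 3: ref 2 → HIT, frames=[2,3,-,-]
Step 4: ref 3 → HIT, frames=[2,3,-,-]
Step 5: ref 1 → FAULT, frames=[2,3,1,-]
Step 6: ref 3 → HIT, frames=[2,3,1,-]
Step 7: ref 4 → FAULT, frames=[2,3,1,4]
Step 8: ref 3 → HIT, frames=[2,3,1,4]
Step 9: ref 5 → FAULT (evict 2), frames=[5,3,1,4]
Step 10: ref 4 → HIT, frames=[5,3,1,4]
Step 11: ref 2 → FAULT (evict 1), frames=[5,3,2,4]
Total faults: 6

Answer: 6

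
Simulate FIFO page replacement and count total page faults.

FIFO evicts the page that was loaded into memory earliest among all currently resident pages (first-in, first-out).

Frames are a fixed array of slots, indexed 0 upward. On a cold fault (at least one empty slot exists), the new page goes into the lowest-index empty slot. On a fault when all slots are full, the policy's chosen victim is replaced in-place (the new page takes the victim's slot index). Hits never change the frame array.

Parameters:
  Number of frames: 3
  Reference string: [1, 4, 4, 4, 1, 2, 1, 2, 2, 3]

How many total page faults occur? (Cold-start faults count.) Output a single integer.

Step 0: ref 1 → FAULT, frames=[1,-,-]
Step 1: ref 4 → FAULT, frames=[1,4,-]
Step 2: ref 4 → HIT, frames=[1,4,-]
Step 3: ref 4 → HIT, frames=[1,4,-]
Step 4: ref 1 → HIT, frames=[1,4,-]
Step 5: ref 2 → FAULT, frames=[1,4,2]
Step 6: ref 1 → HIT, frames=[1,4,2]
Step 7: ref 2 → HIT, frames=[1,4,2]
Step 8: ref 2 → HIT, frames=[1,4,2]
Step 9: ref 3 → FAULT (evict 1), frames=[3,4,2]
Total faults: 4

Answer: 4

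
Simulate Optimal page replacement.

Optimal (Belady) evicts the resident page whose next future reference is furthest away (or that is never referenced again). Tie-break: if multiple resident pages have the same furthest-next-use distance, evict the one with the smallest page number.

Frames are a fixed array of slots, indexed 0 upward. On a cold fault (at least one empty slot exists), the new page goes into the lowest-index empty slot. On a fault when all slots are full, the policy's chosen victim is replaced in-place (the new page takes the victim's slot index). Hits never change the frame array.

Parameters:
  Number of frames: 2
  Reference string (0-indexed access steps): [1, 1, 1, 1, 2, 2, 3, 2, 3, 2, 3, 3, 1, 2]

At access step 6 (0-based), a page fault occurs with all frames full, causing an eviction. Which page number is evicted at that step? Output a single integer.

Step 0: ref 1 -> FAULT, frames=[1,-]
Step 1: ref 1 -> HIT, frames=[1,-]
Step 2: ref 1 -> HIT, frames=[1,-]
Step 3: ref 1 -> HIT, frames=[1,-]
Step 4: ref 2 -> FAULT, frames=[1,2]
Step 5: ref 2 -> HIT, frames=[1,2]
Step 6: ref 3 -> FAULT, evict 1, frames=[3,2]
At step 6: evicted page 1

Answer: 1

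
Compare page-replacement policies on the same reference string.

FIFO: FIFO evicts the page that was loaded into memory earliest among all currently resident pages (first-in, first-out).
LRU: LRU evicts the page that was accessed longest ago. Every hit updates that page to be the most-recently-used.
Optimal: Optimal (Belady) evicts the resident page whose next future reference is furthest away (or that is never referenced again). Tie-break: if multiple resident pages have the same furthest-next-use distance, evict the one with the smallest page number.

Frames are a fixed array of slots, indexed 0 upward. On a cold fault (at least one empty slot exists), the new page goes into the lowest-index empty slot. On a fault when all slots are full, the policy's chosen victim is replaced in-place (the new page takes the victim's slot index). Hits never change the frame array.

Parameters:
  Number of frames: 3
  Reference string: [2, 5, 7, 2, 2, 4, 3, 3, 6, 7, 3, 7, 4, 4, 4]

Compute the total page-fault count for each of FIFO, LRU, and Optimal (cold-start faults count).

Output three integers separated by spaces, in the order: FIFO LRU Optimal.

Answer: 8 8 7

Derivation:
--- FIFO ---
  step 0: ref 2 -> FAULT, frames=[2,-,-] (faults so far: 1)
  step 1: ref 5 -> FAULT, frames=[2,5,-] (faults so far: 2)
  step 2: ref 7 -> FAULT, frames=[2,5,7] (faults so far: 3)
  step 3: ref 2 -> HIT, frames=[2,5,7] (faults so far: 3)
  step 4: ref 2 -> HIT, frames=[2,5,7] (faults so far: 3)
  step 5: ref 4 -> FAULT, evict 2, frames=[4,5,7] (faults so far: 4)
  step 6: ref 3 -> FAULT, evict 5, frames=[4,3,7] (faults so far: 5)
  step 7: ref 3 -> HIT, frames=[4,3,7] (faults so far: 5)
  step 8: ref 6 -> FAULT, evict 7, frames=[4,3,6] (faults so far: 6)
  step 9: ref 7 -> FAULT, evict 4, frames=[7,3,6] (faults so far: 7)
  step 10: ref 3 -> HIT, frames=[7,3,6] (faults so far: 7)
  step 11: ref 7 -> HIT, frames=[7,3,6] (faults so far: 7)
  step 12: ref 4 -> FAULT, evict 3, frames=[7,4,6] (faults so far: 8)
  step 13: ref 4 -> HIT, frames=[7,4,6] (faults so far: 8)
  step 14: ref 4 -> HIT, frames=[7,4,6] (faults so far: 8)
  FIFO total faults: 8
--- LRU ---
  step 0: ref 2 -> FAULT, frames=[2,-,-] (faults so far: 1)
  step 1: ref 5 -> FAULT, frames=[2,5,-] (faults so far: 2)
  step 2: ref 7 -> FAULT, frames=[2,5,7] (faults so far: 3)
  step 3: ref 2 -> HIT, frames=[2,5,7] (faults so far: 3)
  step 4: ref 2 -> HIT, frames=[2,5,7] (faults so far: 3)
  step 5: ref 4 -> FAULT, evict 5, frames=[2,4,7] (faults so far: 4)
  step 6: ref 3 -> FAULT, evict 7, frames=[2,4,3] (faults so far: 5)
  step 7: ref 3 -> HIT, frames=[2,4,3] (faults so far: 5)
  step 8: ref 6 -> FAULT, evict 2, frames=[6,4,3] (faults so far: 6)
  step 9: ref 7 -> FAULT, evict 4, frames=[6,7,3] (faults so far: 7)
  step 10: ref 3 -> HIT, frames=[6,7,3] (faults so far: 7)
  step 11: ref 7 -> HIT, frames=[6,7,3] (faults so far: 7)
  step 12: ref 4 -> FAULT, evict 6, frames=[4,7,3] (faults so far: 8)
  step 13: ref 4 -> HIT, frames=[4,7,3] (faults so far: 8)
  step 14: ref 4 -> HIT, frames=[4,7,3] (faults so far: 8)
  LRU total faults: 8
--- Optimal ---
  step 0: ref 2 -> FAULT, frames=[2,-,-] (faults so far: 1)
  step 1: ref 5 -> FAULT, frames=[2,5,-] (faults so far: 2)
  step 2: ref 7 -> FAULT, frames=[2,5,7] (faults so far: 3)
  step 3: ref 2 -> HIT, frames=[2,5,7] (faults so far: 3)
  step 4: ref 2 -> HIT, frames=[2,5,7] (faults so far: 3)
  step 5: ref 4 -> FAULT, evict 2, frames=[4,5,7] (faults so far: 4)
  step 6: ref 3 -> FAULT, evict 5, frames=[4,3,7] (faults so far: 5)
  step 7: ref 3 -> HIT, frames=[4,3,7] (faults so far: 5)
  step 8: ref 6 -> FAULT, evict 4, frames=[6,3,7] (faults so far: 6)
  step 9: ref 7 -> HIT, frames=[6,3,7] (faults so far: 6)
  step 10: ref 3 -> HIT, frames=[6,3,7] (faults so far: 6)
  step 11: ref 7 -> HIT, frames=[6,3,7] (faults so far: 6)
  step 12: ref 4 -> FAULT, evict 3, frames=[6,4,7] (faults so far: 7)
  step 13: ref 4 -> HIT, frames=[6,4,7] (faults so far: 7)
  step 14: ref 4 -> HIT, frames=[6,4,7] (faults so far: 7)
  Optimal total faults: 7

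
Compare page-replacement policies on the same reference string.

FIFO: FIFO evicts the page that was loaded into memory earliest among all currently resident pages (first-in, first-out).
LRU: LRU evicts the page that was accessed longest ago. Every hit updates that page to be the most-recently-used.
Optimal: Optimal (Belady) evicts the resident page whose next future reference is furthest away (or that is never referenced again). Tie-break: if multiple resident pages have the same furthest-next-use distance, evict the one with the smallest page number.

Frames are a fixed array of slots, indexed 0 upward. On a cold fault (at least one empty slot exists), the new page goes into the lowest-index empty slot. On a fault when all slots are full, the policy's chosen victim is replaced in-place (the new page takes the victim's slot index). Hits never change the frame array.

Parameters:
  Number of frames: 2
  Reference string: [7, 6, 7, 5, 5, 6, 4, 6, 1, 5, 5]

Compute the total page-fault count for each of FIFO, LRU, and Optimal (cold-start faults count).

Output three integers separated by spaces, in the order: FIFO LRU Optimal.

--- FIFO ---
  step 0: ref 7 -> FAULT, frames=[7,-] (faults so far: 1)
  step 1: ref 6 -> FAULT, frames=[7,6] (faults so far: 2)
  step 2: ref 7 -> HIT, frames=[7,6] (faults so far: 2)
  step 3: ref 5 -> FAULT, evict 7, frames=[5,6] (faults so far: 3)
  step 4: ref 5 -> HIT, frames=[5,6] (faults so far: 3)
  step 5: ref 6 -> HIT, frames=[5,6] (faults so far: 3)
  step 6: ref 4 -> FAULT, evict 6, frames=[5,4] (faults so far: 4)
  step 7: ref 6 -> FAULT, evict 5, frames=[6,4] (faults so far: 5)
  step 8: ref 1 -> FAULT, evict 4, frames=[6,1] (faults so far: 6)
  step 9: ref 5 -> FAULT, evict 6, frames=[5,1] (faults so far: 7)
  step 10: ref 5 -> HIT, frames=[5,1] (faults so far: 7)
  FIFO total faults: 7
--- LRU ---
  step 0: ref 7 -> FAULT, frames=[7,-] (faults so far: 1)
  step 1: ref 6 -> FAULT, frames=[7,6] (faults so far: 2)
  step 2: ref 7 -> HIT, frames=[7,6] (faults so far: 2)
  step 3: ref 5 -> FAULT, evict 6, frames=[7,5] (faults so far: 3)
  step 4: ref 5 -> HIT, frames=[7,5] (faults so far: 3)
  step 5: ref 6 -> FAULT, evict 7, frames=[6,5] (faults so far: 4)
  step 6: ref 4 -> FAULT, evict 5, frames=[6,4] (faults so far: 5)
  step 7: ref 6 -> HIT, frames=[6,4] (faults so far: 5)
  step 8: ref 1 -> FAULT, evict 4, frames=[6,1] (faults so far: 6)
  step 9: ref 5 -> FAULT, evict 6, frames=[5,1] (faults so far: 7)
  step 10: ref 5 -> HIT, frames=[5,1] (faults so far: 7)
  LRU total faults: 7
--- Optimal ---
  step 0: ref 7 -> FAULT, frames=[7,-] (faults so far: 1)
  step 1: ref 6 -> FAULT, frames=[7,6] (faults so far: 2)
  step 2: ref 7 -> HIT, frames=[7,6] (faults so far: 2)
  step 3: ref 5 -> FAULT, evict 7, frames=[5,6] (faults so far: 3)
  step 4: ref 5 -> HIT, frames=[5,6] (faults so far: 3)
  step 5: ref 6 -> HIT, frames=[5,6] (faults so far: 3)
  step 6: ref 4 -> FAULT, evict 5, frames=[4,6] (faults so far: 4)
  step 7: ref 6 -> HIT, frames=[4,6] (faults so far: 4)
  step 8: ref 1 -> FAULT, evict 4, frames=[1,6] (faults so far: 5)
  step 9: ref 5 -> FAULT, evict 1, frames=[5,6] (faults so far: 6)
  step 10: ref 5 -> HIT, frames=[5,6] (faults so far: 6)
  Optimal total faults: 6

Answer: 7 7 6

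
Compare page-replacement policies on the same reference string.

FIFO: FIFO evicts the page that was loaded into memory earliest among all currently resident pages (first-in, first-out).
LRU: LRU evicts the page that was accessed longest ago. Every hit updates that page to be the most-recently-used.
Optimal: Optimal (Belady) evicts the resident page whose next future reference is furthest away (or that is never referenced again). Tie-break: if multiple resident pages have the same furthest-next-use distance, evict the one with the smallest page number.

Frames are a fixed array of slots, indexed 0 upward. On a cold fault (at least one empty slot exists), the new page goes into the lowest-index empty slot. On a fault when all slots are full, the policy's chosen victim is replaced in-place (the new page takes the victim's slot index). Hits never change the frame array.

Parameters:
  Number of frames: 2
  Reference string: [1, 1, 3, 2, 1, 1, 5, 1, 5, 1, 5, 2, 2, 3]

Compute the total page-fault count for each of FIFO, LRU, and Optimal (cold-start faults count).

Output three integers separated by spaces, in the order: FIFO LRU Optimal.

--- FIFO ---
  step 0: ref 1 -> FAULT, frames=[1,-] (faults so far: 1)
  step 1: ref 1 -> HIT, frames=[1,-] (faults so far: 1)
  step 2: ref 3 -> FAULT, frames=[1,3] (faults so far: 2)
  step 3: ref 2 -> FAULT, evict 1, frames=[2,3] (faults so far: 3)
  step 4: ref 1 -> FAULT, evict 3, frames=[2,1] (faults so far: 4)
  step 5: ref 1 -> HIT, frames=[2,1] (faults so far: 4)
  step 6: ref 5 -> FAULT, evict 2, frames=[5,1] (faults so far: 5)
  step 7: ref 1 -> HIT, frames=[5,1] (faults so far: 5)
  step 8: ref 5 -> HIT, frames=[5,1] (faults so far: 5)
  step 9: ref 1 -> HIT, frames=[5,1] (faults so far: 5)
  step 10: ref 5 -> HIT, frames=[5,1] (faults so far: 5)
  step 11: ref 2 -> FAULT, evict 1, frames=[5,2] (faults so far: 6)
  step 12: ref 2 -> HIT, frames=[5,2] (faults so far: 6)
  step 13: ref 3 -> FAULT, evict 5, frames=[3,2] (faults so far: 7)
  FIFO total faults: 7
--- LRU ---
  step 0: ref 1 -> FAULT, frames=[1,-] (faults so far: 1)
  step 1: ref 1 -> HIT, frames=[1,-] (faults so far: 1)
  step 2: ref 3 -> FAULT, frames=[1,3] (faults so far: 2)
  step 3: ref 2 -> FAULT, evict 1, frames=[2,3] (faults so far: 3)
  step 4: ref 1 -> FAULT, evict 3, frames=[2,1] (faults so far: 4)
  step 5: ref 1 -> HIT, frames=[2,1] (faults so far: 4)
  step 6: ref 5 -> FAULT, evict 2, frames=[5,1] (faults so far: 5)
  step 7: ref 1 -> HIT, frames=[5,1] (faults so far: 5)
  step 8: ref 5 -> HIT, frames=[5,1] (faults so far: 5)
  step 9: ref 1 -> HIT, frames=[5,1] (faults so far: 5)
  step 10: ref 5 -> HIT, frames=[5,1] (faults so far: 5)
  step 11: ref 2 -> FAULT, evict 1, frames=[5,2] (faults so far: 6)
  step 12: ref 2 -> HIT, frames=[5,2] (faults so far: 6)
  step 13: ref 3 -> FAULT, evict 5, frames=[3,2] (faults so far: 7)
  LRU total faults: 7
--- Optimal ---
  step 0: ref 1 -> FAULT, frames=[1,-] (faults so far: 1)
  step 1: ref 1 -> HIT, frames=[1,-] (faults so far: 1)
  step 2: ref 3 -> FAULT, frames=[1,3] (faults so far: 2)
  step 3: ref 2 -> FAULT, evict 3, frames=[1,2] (faults so far: 3)
  step 4: ref 1 -> HIT, frames=[1,2] (faults so far: 3)
  step 5: ref 1 -> HIT, frames=[1,2] (faults so far: 3)
  step 6: ref 5 -> FAULT, evict 2, frames=[1,5] (faults so far: 4)
  step 7: ref 1 -> HIT, frames=[1,5] (faults so far: 4)
  step 8: ref 5 -> HIT, frames=[1,5] (faults so far: 4)
  step 9: ref 1 -> HIT, frames=[1,5] (faults so far: 4)
  step 10: ref 5 -> HIT, frames=[1,5] (faults so far: 4)
  step 11: ref 2 -> FAULT, evict 1, frames=[2,5] (faults so far: 5)
  step 12: ref 2 -> HIT, frames=[2,5] (faults so far: 5)
  step 13: ref 3 -> FAULT, evict 2, frames=[3,5] (faults so far: 6)
  Optimal total faults: 6

Answer: 7 7 6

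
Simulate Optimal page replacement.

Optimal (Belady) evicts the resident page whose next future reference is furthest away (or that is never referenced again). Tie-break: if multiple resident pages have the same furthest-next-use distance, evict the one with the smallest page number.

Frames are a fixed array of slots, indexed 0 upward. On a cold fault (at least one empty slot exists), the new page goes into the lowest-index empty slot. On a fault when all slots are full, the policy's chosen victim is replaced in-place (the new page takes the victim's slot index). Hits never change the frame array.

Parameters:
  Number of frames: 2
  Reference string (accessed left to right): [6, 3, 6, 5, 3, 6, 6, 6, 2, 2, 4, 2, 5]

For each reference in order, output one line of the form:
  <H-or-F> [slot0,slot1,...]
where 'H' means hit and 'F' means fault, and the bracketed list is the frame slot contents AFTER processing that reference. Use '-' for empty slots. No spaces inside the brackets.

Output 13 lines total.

F [6,-]
F [6,3]
H [6,3]
F [5,3]
H [5,3]
F [5,6]
H [5,6]
H [5,6]
F [5,2]
H [5,2]
F [4,2]
H [4,2]
F [4,5]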